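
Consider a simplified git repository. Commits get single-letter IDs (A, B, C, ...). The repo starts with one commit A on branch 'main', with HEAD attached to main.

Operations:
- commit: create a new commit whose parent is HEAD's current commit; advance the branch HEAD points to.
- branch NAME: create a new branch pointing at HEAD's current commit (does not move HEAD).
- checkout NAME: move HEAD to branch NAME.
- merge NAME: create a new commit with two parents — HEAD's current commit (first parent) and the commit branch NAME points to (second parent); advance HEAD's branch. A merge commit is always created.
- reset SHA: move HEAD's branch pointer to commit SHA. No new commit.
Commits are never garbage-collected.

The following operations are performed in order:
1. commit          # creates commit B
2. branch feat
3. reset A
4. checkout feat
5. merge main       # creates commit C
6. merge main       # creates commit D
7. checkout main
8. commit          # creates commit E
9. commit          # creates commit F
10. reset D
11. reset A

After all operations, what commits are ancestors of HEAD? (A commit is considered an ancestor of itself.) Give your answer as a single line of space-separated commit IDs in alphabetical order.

Answer: A

Derivation:
After op 1 (commit): HEAD=main@B [main=B]
After op 2 (branch): HEAD=main@B [feat=B main=B]
After op 3 (reset): HEAD=main@A [feat=B main=A]
After op 4 (checkout): HEAD=feat@B [feat=B main=A]
After op 5 (merge): HEAD=feat@C [feat=C main=A]
After op 6 (merge): HEAD=feat@D [feat=D main=A]
After op 7 (checkout): HEAD=main@A [feat=D main=A]
After op 8 (commit): HEAD=main@E [feat=D main=E]
After op 9 (commit): HEAD=main@F [feat=D main=F]
After op 10 (reset): HEAD=main@D [feat=D main=D]
After op 11 (reset): HEAD=main@A [feat=D main=A]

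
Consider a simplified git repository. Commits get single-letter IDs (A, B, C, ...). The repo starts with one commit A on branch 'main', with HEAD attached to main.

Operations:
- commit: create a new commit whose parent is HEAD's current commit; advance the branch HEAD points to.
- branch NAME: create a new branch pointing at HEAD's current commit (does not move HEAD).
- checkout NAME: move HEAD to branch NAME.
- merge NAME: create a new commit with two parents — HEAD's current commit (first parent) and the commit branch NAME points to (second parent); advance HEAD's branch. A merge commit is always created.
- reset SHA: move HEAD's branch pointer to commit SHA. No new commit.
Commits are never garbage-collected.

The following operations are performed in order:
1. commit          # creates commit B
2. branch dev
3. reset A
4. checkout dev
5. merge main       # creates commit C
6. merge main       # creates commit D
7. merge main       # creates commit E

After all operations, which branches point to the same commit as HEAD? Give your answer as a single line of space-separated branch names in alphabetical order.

After op 1 (commit): HEAD=main@B [main=B]
After op 2 (branch): HEAD=main@B [dev=B main=B]
After op 3 (reset): HEAD=main@A [dev=B main=A]
After op 4 (checkout): HEAD=dev@B [dev=B main=A]
After op 5 (merge): HEAD=dev@C [dev=C main=A]
After op 6 (merge): HEAD=dev@D [dev=D main=A]
After op 7 (merge): HEAD=dev@E [dev=E main=A]

Answer: dev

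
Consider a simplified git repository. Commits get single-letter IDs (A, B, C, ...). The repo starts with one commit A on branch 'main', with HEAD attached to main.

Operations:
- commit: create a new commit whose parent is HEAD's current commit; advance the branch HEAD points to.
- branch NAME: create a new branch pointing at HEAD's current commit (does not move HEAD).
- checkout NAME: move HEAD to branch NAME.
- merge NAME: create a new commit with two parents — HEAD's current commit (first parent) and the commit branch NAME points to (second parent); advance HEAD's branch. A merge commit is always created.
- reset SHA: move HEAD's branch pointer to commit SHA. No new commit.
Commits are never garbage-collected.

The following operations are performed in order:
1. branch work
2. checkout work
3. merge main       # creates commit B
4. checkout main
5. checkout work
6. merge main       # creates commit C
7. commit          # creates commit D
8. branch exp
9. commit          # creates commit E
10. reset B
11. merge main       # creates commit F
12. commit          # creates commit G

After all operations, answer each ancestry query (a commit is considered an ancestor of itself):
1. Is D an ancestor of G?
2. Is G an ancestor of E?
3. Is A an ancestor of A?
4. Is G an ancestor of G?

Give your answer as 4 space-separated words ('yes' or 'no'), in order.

Answer: no no yes yes

Derivation:
After op 1 (branch): HEAD=main@A [main=A work=A]
After op 2 (checkout): HEAD=work@A [main=A work=A]
After op 3 (merge): HEAD=work@B [main=A work=B]
After op 4 (checkout): HEAD=main@A [main=A work=B]
After op 5 (checkout): HEAD=work@B [main=A work=B]
After op 6 (merge): HEAD=work@C [main=A work=C]
After op 7 (commit): HEAD=work@D [main=A work=D]
After op 8 (branch): HEAD=work@D [exp=D main=A work=D]
After op 9 (commit): HEAD=work@E [exp=D main=A work=E]
After op 10 (reset): HEAD=work@B [exp=D main=A work=B]
After op 11 (merge): HEAD=work@F [exp=D main=A work=F]
After op 12 (commit): HEAD=work@G [exp=D main=A work=G]
ancestors(G) = {A,B,F,G}; D in? no
ancestors(E) = {A,B,C,D,E}; G in? no
ancestors(A) = {A}; A in? yes
ancestors(G) = {A,B,F,G}; G in? yes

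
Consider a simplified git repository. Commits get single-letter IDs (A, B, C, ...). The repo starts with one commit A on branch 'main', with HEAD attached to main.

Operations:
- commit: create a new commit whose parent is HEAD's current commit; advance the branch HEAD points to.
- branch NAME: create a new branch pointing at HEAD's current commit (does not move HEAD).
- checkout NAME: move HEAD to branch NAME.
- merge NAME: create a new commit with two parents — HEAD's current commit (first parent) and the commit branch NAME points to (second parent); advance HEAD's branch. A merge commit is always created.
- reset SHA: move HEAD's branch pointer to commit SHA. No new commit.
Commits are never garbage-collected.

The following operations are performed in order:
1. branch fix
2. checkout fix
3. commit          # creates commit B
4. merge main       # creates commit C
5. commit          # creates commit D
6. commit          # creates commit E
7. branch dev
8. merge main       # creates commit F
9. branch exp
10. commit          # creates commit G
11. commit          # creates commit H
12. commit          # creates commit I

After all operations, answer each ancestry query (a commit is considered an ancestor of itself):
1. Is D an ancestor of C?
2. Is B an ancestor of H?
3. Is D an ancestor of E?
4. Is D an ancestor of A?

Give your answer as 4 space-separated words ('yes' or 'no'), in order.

Answer: no yes yes no

Derivation:
After op 1 (branch): HEAD=main@A [fix=A main=A]
After op 2 (checkout): HEAD=fix@A [fix=A main=A]
After op 3 (commit): HEAD=fix@B [fix=B main=A]
After op 4 (merge): HEAD=fix@C [fix=C main=A]
After op 5 (commit): HEAD=fix@D [fix=D main=A]
After op 6 (commit): HEAD=fix@E [fix=E main=A]
After op 7 (branch): HEAD=fix@E [dev=E fix=E main=A]
After op 8 (merge): HEAD=fix@F [dev=E fix=F main=A]
After op 9 (branch): HEAD=fix@F [dev=E exp=F fix=F main=A]
After op 10 (commit): HEAD=fix@G [dev=E exp=F fix=G main=A]
After op 11 (commit): HEAD=fix@H [dev=E exp=F fix=H main=A]
After op 12 (commit): HEAD=fix@I [dev=E exp=F fix=I main=A]
ancestors(C) = {A,B,C}; D in? no
ancestors(H) = {A,B,C,D,E,F,G,H}; B in? yes
ancestors(E) = {A,B,C,D,E}; D in? yes
ancestors(A) = {A}; D in? no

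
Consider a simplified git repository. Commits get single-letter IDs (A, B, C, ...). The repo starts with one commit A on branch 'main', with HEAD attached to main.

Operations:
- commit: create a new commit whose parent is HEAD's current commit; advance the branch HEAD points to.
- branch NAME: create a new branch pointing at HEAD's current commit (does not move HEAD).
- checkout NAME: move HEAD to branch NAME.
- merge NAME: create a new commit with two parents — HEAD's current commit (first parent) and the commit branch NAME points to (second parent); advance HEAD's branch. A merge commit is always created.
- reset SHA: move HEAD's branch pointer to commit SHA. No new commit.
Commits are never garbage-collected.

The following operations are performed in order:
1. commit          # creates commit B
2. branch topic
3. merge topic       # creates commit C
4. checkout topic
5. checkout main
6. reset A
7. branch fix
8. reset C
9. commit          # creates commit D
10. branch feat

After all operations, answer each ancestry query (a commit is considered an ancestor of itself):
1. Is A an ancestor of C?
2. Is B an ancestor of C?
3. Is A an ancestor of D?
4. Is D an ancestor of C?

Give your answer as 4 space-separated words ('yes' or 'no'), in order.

Answer: yes yes yes no

Derivation:
After op 1 (commit): HEAD=main@B [main=B]
After op 2 (branch): HEAD=main@B [main=B topic=B]
After op 3 (merge): HEAD=main@C [main=C topic=B]
After op 4 (checkout): HEAD=topic@B [main=C topic=B]
After op 5 (checkout): HEAD=main@C [main=C topic=B]
After op 6 (reset): HEAD=main@A [main=A topic=B]
After op 7 (branch): HEAD=main@A [fix=A main=A topic=B]
After op 8 (reset): HEAD=main@C [fix=A main=C topic=B]
After op 9 (commit): HEAD=main@D [fix=A main=D topic=B]
After op 10 (branch): HEAD=main@D [feat=D fix=A main=D topic=B]
ancestors(C) = {A,B,C}; A in? yes
ancestors(C) = {A,B,C}; B in? yes
ancestors(D) = {A,B,C,D}; A in? yes
ancestors(C) = {A,B,C}; D in? no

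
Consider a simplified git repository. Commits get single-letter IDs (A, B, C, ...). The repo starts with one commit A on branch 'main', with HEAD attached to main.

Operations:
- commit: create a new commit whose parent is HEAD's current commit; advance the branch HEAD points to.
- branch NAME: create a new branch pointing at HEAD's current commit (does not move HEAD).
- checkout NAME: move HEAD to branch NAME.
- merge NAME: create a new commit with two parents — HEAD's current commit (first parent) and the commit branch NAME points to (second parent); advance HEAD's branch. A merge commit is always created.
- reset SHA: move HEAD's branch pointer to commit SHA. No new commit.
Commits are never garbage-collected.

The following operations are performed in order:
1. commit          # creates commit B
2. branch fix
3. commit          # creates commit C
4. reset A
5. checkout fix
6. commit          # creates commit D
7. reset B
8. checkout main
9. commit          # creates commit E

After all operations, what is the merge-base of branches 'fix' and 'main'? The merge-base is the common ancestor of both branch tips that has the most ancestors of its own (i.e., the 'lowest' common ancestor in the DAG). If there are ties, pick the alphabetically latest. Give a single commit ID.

After op 1 (commit): HEAD=main@B [main=B]
After op 2 (branch): HEAD=main@B [fix=B main=B]
After op 3 (commit): HEAD=main@C [fix=B main=C]
After op 4 (reset): HEAD=main@A [fix=B main=A]
After op 5 (checkout): HEAD=fix@B [fix=B main=A]
After op 6 (commit): HEAD=fix@D [fix=D main=A]
After op 7 (reset): HEAD=fix@B [fix=B main=A]
After op 8 (checkout): HEAD=main@A [fix=B main=A]
After op 9 (commit): HEAD=main@E [fix=B main=E]
ancestors(fix=B): ['A', 'B']
ancestors(main=E): ['A', 'E']
common: ['A']

Answer: A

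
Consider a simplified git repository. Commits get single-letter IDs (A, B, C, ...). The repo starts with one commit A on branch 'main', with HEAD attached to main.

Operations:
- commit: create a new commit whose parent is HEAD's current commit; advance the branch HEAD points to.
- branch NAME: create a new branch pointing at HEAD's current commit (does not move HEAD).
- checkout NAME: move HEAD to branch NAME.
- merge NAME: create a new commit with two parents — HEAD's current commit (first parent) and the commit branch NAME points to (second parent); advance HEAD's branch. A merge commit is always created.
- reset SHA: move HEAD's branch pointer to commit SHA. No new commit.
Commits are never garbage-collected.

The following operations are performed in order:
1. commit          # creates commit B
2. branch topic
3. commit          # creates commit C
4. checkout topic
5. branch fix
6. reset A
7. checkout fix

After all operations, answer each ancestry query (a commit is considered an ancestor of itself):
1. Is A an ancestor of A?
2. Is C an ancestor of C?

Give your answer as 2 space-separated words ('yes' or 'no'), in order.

Answer: yes yes

Derivation:
After op 1 (commit): HEAD=main@B [main=B]
After op 2 (branch): HEAD=main@B [main=B topic=B]
After op 3 (commit): HEAD=main@C [main=C topic=B]
After op 4 (checkout): HEAD=topic@B [main=C topic=B]
After op 5 (branch): HEAD=topic@B [fix=B main=C topic=B]
After op 6 (reset): HEAD=topic@A [fix=B main=C topic=A]
After op 7 (checkout): HEAD=fix@B [fix=B main=C topic=A]
ancestors(A) = {A}; A in? yes
ancestors(C) = {A,B,C}; C in? yes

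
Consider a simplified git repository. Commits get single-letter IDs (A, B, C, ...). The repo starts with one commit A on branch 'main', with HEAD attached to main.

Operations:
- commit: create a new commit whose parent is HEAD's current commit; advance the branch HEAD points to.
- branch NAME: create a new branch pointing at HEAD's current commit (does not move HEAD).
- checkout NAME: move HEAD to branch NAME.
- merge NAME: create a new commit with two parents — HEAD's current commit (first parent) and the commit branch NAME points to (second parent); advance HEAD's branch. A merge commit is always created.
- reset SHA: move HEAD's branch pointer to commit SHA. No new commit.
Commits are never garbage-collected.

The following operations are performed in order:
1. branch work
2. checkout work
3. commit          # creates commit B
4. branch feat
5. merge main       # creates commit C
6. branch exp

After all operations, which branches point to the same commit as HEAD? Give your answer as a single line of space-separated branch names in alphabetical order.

After op 1 (branch): HEAD=main@A [main=A work=A]
After op 2 (checkout): HEAD=work@A [main=A work=A]
After op 3 (commit): HEAD=work@B [main=A work=B]
After op 4 (branch): HEAD=work@B [feat=B main=A work=B]
After op 5 (merge): HEAD=work@C [feat=B main=A work=C]
After op 6 (branch): HEAD=work@C [exp=C feat=B main=A work=C]

Answer: exp work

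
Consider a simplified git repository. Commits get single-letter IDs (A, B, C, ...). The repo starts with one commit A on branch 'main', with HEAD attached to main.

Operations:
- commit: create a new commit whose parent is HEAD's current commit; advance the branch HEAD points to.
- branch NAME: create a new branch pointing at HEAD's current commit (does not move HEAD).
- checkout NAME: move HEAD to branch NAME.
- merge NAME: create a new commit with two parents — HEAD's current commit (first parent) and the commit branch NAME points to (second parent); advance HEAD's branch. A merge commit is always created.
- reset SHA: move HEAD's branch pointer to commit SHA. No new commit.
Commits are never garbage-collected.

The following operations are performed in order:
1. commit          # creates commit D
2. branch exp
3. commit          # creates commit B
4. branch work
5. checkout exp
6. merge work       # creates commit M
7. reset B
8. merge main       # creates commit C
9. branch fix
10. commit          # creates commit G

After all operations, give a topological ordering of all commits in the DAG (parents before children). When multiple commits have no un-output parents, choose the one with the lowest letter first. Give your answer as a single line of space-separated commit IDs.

Answer: A D B C G M

Derivation:
After op 1 (commit): HEAD=main@D [main=D]
After op 2 (branch): HEAD=main@D [exp=D main=D]
After op 3 (commit): HEAD=main@B [exp=D main=B]
After op 4 (branch): HEAD=main@B [exp=D main=B work=B]
After op 5 (checkout): HEAD=exp@D [exp=D main=B work=B]
After op 6 (merge): HEAD=exp@M [exp=M main=B work=B]
After op 7 (reset): HEAD=exp@B [exp=B main=B work=B]
After op 8 (merge): HEAD=exp@C [exp=C main=B work=B]
After op 9 (branch): HEAD=exp@C [exp=C fix=C main=B work=B]
After op 10 (commit): HEAD=exp@G [exp=G fix=C main=B work=B]
commit A: parents=[]
commit B: parents=['D']
commit C: parents=['B', 'B']
commit D: parents=['A']
commit G: parents=['C']
commit M: parents=['D', 'B']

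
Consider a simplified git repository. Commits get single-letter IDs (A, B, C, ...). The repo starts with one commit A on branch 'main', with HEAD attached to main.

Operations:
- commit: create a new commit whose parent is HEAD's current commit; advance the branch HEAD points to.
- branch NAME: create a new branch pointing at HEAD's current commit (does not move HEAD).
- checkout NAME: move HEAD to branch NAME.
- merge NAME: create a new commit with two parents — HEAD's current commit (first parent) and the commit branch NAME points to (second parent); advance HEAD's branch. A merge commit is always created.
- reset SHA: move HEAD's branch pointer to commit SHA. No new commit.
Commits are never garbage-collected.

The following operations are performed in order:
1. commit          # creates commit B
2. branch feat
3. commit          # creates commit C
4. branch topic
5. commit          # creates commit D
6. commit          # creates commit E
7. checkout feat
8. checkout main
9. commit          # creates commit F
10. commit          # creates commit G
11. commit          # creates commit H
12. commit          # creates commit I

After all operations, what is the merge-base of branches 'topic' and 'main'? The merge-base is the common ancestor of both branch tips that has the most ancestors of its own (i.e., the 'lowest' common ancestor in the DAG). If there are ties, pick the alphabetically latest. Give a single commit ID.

After op 1 (commit): HEAD=main@B [main=B]
After op 2 (branch): HEAD=main@B [feat=B main=B]
After op 3 (commit): HEAD=main@C [feat=B main=C]
After op 4 (branch): HEAD=main@C [feat=B main=C topic=C]
After op 5 (commit): HEAD=main@D [feat=B main=D topic=C]
After op 6 (commit): HEAD=main@E [feat=B main=E topic=C]
After op 7 (checkout): HEAD=feat@B [feat=B main=E topic=C]
After op 8 (checkout): HEAD=main@E [feat=B main=E topic=C]
After op 9 (commit): HEAD=main@F [feat=B main=F topic=C]
After op 10 (commit): HEAD=main@G [feat=B main=G topic=C]
After op 11 (commit): HEAD=main@H [feat=B main=H topic=C]
After op 12 (commit): HEAD=main@I [feat=B main=I topic=C]
ancestors(topic=C): ['A', 'B', 'C']
ancestors(main=I): ['A', 'B', 'C', 'D', 'E', 'F', 'G', 'H', 'I']
common: ['A', 'B', 'C']

Answer: C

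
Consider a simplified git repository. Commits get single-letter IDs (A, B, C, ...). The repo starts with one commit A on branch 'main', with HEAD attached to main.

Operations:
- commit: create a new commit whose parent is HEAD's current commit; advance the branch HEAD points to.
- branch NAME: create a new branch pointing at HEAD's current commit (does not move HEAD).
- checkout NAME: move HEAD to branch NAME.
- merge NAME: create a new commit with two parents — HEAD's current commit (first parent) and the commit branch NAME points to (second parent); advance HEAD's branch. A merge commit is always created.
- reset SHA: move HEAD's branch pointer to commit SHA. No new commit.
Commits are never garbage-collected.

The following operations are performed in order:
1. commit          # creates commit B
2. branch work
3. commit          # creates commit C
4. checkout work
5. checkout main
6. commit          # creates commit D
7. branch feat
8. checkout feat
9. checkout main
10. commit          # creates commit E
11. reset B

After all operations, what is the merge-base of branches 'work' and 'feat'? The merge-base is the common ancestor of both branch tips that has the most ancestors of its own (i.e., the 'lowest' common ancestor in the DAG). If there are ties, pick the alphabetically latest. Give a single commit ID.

Answer: B

Derivation:
After op 1 (commit): HEAD=main@B [main=B]
After op 2 (branch): HEAD=main@B [main=B work=B]
After op 3 (commit): HEAD=main@C [main=C work=B]
After op 4 (checkout): HEAD=work@B [main=C work=B]
After op 5 (checkout): HEAD=main@C [main=C work=B]
After op 6 (commit): HEAD=main@D [main=D work=B]
After op 7 (branch): HEAD=main@D [feat=D main=D work=B]
After op 8 (checkout): HEAD=feat@D [feat=D main=D work=B]
After op 9 (checkout): HEAD=main@D [feat=D main=D work=B]
After op 10 (commit): HEAD=main@E [feat=D main=E work=B]
After op 11 (reset): HEAD=main@B [feat=D main=B work=B]
ancestors(work=B): ['A', 'B']
ancestors(feat=D): ['A', 'B', 'C', 'D']
common: ['A', 'B']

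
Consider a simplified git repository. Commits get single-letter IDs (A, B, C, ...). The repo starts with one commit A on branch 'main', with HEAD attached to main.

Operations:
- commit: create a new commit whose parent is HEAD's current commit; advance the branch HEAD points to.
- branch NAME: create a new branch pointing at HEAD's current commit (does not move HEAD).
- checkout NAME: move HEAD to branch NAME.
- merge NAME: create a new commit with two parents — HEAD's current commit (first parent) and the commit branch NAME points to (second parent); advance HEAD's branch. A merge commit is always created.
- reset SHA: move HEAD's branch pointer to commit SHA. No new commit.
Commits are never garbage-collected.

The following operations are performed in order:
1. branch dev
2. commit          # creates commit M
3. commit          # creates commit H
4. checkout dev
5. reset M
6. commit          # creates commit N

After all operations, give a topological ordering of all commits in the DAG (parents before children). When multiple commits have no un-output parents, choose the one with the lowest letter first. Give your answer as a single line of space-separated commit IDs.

Answer: A M H N

Derivation:
After op 1 (branch): HEAD=main@A [dev=A main=A]
After op 2 (commit): HEAD=main@M [dev=A main=M]
After op 3 (commit): HEAD=main@H [dev=A main=H]
After op 4 (checkout): HEAD=dev@A [dev=A main=H]
After op 5 (reset): HEAD=dev@M [dev=M main=H]
After op 6 (commit): HEAD=dev@N [dev=N main=H]
commit A: parents=[]
commit H: parents=['M']
commit M: parents=['A']
commit N: parents=['M']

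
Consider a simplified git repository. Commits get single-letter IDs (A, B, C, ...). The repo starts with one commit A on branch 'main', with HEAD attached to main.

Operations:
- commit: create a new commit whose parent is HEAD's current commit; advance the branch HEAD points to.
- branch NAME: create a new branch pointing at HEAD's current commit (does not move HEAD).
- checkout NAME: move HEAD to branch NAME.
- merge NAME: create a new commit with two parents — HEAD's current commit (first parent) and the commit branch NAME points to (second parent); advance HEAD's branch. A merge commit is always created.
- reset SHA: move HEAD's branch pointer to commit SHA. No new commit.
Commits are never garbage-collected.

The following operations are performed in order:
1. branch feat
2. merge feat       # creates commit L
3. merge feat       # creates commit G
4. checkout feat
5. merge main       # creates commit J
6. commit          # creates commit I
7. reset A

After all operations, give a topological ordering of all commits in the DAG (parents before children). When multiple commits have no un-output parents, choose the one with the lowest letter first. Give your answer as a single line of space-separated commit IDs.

After op 1 (branch): HEAD=main@A [feat=A main=A]
After op 2 (merge): HEAD=main@L [feat=A main=L]
After op 3 (merge): HEAD=main@G [feat=A main=G]
After op 4 (checkout): HEAD=feat@A [feat=A main=G]
After op 5 (merge): HEAD=feat@J [feat=J main=G]
After op 6 (commit): HEAD=feat@I [feat=I main=G]
After op 7 (reset): HEAD=feat@A [feat=A main=G]
commit A: parents=[]
commit G: parents=['L', 'A']
commit I: parents=['J']
commit J: parents=['A', 'G']
commit L: parents=['A', 'A']

Answer: A L G J I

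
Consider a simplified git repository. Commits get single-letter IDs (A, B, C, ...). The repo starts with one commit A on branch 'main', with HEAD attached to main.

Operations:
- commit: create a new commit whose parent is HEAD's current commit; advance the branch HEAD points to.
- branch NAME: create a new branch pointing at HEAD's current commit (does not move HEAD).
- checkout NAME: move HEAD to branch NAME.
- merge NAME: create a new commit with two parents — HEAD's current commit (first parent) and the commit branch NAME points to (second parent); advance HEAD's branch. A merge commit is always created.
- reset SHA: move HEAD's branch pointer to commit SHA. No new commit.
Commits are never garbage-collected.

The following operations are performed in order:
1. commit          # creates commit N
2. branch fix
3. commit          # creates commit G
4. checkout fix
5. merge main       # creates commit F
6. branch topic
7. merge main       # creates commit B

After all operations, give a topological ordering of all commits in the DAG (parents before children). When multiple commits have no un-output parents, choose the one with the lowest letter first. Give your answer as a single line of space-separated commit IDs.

After op 1 (commit): HEAD=main@N [main=N]
After op 2 (branch): HEAD=main@N [fix=N main=N]
After op 3 (commit): HEAD=main@G [fix=N main=G]
After op 4 (checkout): HEAD=fix@N [fix=N main=G]
After op 5 (merge): HEAD=fix@F [fix=F main=G]
After op 6 (branch): HEAD=fix@F [fix=F main=G topic=F]
After op 7 (merge): HEAD=fix@B [fix=B main=G topic=F]
commit A: parents=[]
commit B: parents=['F', 'G']
commit F: parents=['N', 'G']
commit G: parents=['N']
commit N: parents=['A']

Answer: A N G F B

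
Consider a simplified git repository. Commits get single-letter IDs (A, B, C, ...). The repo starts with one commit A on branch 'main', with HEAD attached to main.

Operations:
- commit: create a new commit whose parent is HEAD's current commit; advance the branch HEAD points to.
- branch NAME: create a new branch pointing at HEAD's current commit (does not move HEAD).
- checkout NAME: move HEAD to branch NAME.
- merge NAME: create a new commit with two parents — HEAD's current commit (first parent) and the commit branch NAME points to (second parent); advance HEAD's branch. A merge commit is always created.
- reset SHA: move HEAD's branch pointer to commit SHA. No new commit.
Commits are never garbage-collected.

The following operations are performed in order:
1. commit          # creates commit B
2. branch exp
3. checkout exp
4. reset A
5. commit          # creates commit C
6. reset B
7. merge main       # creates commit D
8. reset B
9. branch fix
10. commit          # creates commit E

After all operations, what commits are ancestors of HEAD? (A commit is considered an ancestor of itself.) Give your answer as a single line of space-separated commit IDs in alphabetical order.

After op 1 (commit): HEAD=main@B [main=B]
After op 2 (branch): HEAD=main@B [exp=B main=B]
After op 3 (checkout): HEAD=exp@B [exp=B main=B]
After op 4 (reset): HEAD=exp@A [exp=A main=B]
After op 5 (commit): HEAD=exp@C [exp=C main=B]
After op 6 (reset): HEAD=exp@B [exp=B main=B]
After op 7 (merge): HEAD=exp@D [exp=D main=B]
After op 8 (reset): HEAD=exp@B [exp=B main=B]
After op 9 (branch): HEAD=exp@B [exp=B fix=B main=B]
After op 10 (commit): HEAD=exp@E [exp=E fix=B main=B]

Answer: A B E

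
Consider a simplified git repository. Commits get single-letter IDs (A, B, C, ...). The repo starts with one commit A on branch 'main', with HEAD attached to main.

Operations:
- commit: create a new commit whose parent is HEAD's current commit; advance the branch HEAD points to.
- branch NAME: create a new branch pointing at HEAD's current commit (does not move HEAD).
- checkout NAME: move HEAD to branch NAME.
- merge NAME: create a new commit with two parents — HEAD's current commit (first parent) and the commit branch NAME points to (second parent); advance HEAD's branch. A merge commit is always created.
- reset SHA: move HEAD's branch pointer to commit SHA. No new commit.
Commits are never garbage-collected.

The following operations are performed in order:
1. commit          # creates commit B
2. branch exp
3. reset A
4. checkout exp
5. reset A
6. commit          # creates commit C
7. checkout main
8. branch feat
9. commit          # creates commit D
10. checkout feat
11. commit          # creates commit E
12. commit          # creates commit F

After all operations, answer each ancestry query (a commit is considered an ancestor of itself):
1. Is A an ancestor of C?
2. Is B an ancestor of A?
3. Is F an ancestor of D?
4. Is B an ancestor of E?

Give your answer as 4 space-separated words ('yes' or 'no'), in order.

Answer: yes no no no

Derivation:
After op 1 (commit): HEAD=main@B [main=B]
After op 2 (branch): HEAD=main@B [exp=B main=B]
After op 3 (reset): HEAD=main@A [exp=B main=A]
After op 4 (checkout): HEAD=exp@B [exp=B main=A]
After op 5 (reset): HEAD=exp@A [exp=A main=A]
After op 6 (commit): HEAD=exp@C [exp=C main=A]
After op 7 (checkout): HEAD=main@A [exp=C main=A]
After op 8 (branch): HEAD=main@A [exp=C feat=A main=A]
After op 9 (commit): HEAD=main@D [exp=C feat=A main=D]
After op 10 (checkout): HEAD=feat@A [exp=C feat=A main=D]
After op 11 (commit): HEAD=feat@E [exp=C feat=E main=D]
After op 12 (commit): HEAD=feat@F [exp=C feat=F main=D]
ancestors(C) = {A,C}; A in? yes
ancestors(A) = {A}; B in? no
ancestors(D) = {A,D}; F in? no
ancestors(E) = {A,E}; B in? no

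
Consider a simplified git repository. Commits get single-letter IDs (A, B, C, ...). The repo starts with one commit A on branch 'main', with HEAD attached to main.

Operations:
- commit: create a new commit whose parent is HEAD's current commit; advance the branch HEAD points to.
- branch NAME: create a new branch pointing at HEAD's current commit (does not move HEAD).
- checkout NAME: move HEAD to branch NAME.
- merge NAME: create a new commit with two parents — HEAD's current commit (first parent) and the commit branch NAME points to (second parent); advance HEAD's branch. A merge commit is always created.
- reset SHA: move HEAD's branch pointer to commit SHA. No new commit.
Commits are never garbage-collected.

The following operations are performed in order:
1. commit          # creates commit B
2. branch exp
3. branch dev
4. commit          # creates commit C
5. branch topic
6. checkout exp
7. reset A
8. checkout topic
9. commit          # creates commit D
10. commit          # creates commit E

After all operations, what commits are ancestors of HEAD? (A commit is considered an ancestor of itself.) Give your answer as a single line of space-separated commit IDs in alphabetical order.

After op 1 (commit): HEAD=main@B [main=B]
After op 2 (branch): HEAD=main@B [exp=B main=B]
After op 3 (branch): HEAD=main@B [dev=B exp=B main=B]
After op 4 (commit): HEAD=main@C [dev=B exp=B main=C]
After op 5 (branch): HEAD=main@C [dev=B exp=B main=C topic=C]
After op 6 (checkout): HEAD=exp@B [dev=B exp=B main=C topic=C]
After op 7 (reset): HEAD=exp@A [dev=B exp=A main=C topic=C]
After op 8 (checkout): HEAD=topic@C [dev=B exp=A main=C topic=C]
After op 9 (commit): HEAD=topic@D [dev=B exp=A main=C topic=D]
After op 10 (commit): HEAD=topic@E [dev=B exp=A main=C topic=E]

Answer: A B C D E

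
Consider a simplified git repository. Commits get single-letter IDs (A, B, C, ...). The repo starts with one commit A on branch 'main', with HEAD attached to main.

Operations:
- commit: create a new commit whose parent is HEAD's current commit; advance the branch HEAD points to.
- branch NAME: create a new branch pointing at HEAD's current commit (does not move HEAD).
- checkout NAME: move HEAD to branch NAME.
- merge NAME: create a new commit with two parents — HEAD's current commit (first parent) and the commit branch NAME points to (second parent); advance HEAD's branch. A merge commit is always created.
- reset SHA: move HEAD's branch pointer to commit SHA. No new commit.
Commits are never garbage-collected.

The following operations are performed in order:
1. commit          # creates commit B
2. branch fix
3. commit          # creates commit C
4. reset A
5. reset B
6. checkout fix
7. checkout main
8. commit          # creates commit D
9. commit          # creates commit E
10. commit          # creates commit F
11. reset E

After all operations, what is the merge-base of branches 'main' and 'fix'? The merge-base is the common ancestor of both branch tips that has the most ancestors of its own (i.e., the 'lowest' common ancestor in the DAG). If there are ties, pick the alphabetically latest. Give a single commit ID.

After op 1 (commit): HEAD=main@B [main=B]
After op 2 (branch): HEAD=main@B [fix=B main=B]
After op 3 (commit): HEAD=main@C [fix=B main=C]
After op 4 (reset): HEAD=main@A [fix=B main=A]
After op 5 (reset): HEAD=main@B [fix=B main=B]
After op 6 (checkout): HEAD=fix@B [fix=B main=B]
After op 7 (checkout): HEAD=main@B [fix=B main=B]
After op 8 (commit): HEAD=main@D [fix=B main=D]
After op 9 (commit): HEAD=main@E [fix=B main=E]
After op 10 (commit): HEAD=main@F [fix=B main=F]
After op 11 (reset): HEAD=main@E [fix=B main=E]
ancestors(main=E): ['A', 'B', 'D', 'E']
ancestors(fix=B): ['A', 'B']
common: ['A', 'B']

Answer: B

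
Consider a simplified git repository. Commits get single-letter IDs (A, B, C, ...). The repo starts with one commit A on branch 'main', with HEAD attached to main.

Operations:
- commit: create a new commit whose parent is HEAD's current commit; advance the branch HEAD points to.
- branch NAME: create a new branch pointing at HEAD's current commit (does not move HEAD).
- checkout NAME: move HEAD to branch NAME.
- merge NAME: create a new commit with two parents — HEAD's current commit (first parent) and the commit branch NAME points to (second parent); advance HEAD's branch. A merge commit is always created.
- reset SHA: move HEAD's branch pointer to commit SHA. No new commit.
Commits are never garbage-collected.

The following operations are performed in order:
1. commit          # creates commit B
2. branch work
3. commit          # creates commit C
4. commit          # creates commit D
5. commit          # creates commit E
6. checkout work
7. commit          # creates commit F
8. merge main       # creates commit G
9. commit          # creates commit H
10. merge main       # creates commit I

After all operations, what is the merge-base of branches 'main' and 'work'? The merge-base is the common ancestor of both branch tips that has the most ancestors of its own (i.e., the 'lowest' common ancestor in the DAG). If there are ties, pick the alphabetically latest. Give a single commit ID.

Answer: E

Derivation:
After op 1 (commit): HEAD=main@B [main=B]
After op 2 (branch): HEAD=main@B [main=B work=B]
After op 3 (commit): HEAD=main@C [main=C work=B]
After op 4 (commit): HEAD=main@D [main=D work=B]
After op 5 (commit): HEAD=main@E [main=E work=B]
After op 6 (checkout): HEAD=work@B [main=E work=B]
After op 7 (commit): HEAD=work@F [main=E work=F]
After op 8 (merge): HEAD=work@G [main=E work=G]
After op 9 (commit): HEAD=work@H [main=E work=H]
After op 10 (merge): HEAD=work@I [main=E work=I]
ancestors(main=E): ['A', 'B', 'C', 'D', 'E']
ancestors(work=I): ['A', 'B', 'C', 'D', 'E', 'F', 'G', 'H', 'I']
common: ['A', 'B', 'C', 'D', 'E']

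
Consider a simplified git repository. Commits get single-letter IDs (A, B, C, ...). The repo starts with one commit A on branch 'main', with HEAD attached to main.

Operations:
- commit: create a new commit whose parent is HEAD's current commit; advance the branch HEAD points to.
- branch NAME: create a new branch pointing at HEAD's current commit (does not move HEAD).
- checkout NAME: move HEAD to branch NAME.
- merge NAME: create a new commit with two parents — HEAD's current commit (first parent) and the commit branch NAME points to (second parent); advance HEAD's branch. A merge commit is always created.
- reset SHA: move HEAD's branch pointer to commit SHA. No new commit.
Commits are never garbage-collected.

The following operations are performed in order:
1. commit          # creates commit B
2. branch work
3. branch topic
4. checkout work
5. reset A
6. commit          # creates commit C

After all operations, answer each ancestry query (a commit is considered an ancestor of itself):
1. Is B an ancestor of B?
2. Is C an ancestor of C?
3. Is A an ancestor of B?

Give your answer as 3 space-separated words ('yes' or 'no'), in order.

After op 1 (commit): HEAD=main@B [main=B]
After op 2 (branch): HEAD=main@B [main=B work=B]
After op 3 (branch): HEAD=main@B [main=B topic=B work=B]
After op 4 (checkout): HEAD=work@B [main=B topic=B work=B]
After op 5 (reset): HEAD=work@A [main=B topic=B work=A]
After op 6 (commit): HEAD=work@C [main=B topic=B work=C]
ancestors(B) = {A,B}; B in? yes
ancestors(C) = {A,C}; C in? yes
ancestors(B) = {A,B}; A in? yes

Answer: yes yes yes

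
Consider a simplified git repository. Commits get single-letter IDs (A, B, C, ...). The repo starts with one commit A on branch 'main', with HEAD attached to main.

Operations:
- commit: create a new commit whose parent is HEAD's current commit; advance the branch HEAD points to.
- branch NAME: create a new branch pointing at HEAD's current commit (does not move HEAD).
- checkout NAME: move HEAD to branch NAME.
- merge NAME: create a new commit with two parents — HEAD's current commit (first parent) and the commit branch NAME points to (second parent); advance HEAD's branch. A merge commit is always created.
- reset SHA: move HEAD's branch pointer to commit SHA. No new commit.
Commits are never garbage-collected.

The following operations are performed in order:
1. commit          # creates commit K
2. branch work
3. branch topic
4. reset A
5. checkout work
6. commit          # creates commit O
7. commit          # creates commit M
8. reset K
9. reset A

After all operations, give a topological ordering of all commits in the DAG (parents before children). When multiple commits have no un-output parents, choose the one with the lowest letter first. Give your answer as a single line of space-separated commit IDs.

After op 1 (commit): HEAD=main@K [main=K]
After op 2 (branch): HEAD=main@K [main=K work=K]
After op 3 (branch): HEAD=main@K [main=K topic=K work=K]
After op 4 (reset): HEAD=main@A [main=A topic=K work=K]
After op 5 (checkout): HEAD=work@K [main=A topic=K work=K]
After op 6 (commit): HEAD=work@O [main=A topic=K work=O]
After op 7 (commit): HEAD=work@M [main=A topic=K work=M]
After op 8 (reset): HEAD=work@K [main=A topic=K work=K]
After op 9 (reset): HEAD=work@A [main=A topic=K work=A]
commit A: parents=[]
commit K: parents=['A']
commit M: parents=['O']
commit O: parents=['K']

Answer: A K O M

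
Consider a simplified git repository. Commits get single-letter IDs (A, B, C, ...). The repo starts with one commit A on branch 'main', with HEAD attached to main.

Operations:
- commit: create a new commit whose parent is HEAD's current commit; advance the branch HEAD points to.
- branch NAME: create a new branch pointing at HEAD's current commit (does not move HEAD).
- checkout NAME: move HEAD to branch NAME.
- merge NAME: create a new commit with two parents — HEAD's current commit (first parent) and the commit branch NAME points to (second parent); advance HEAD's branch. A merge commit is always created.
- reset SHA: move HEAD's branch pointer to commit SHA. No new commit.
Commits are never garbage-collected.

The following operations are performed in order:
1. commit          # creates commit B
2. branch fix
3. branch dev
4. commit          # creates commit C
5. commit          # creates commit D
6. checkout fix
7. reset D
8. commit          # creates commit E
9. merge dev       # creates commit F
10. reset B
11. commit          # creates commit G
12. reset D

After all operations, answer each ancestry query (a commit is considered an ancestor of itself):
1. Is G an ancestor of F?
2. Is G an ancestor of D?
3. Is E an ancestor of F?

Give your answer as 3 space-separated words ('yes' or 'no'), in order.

After op 1 (commit): HEAD=main@B [main=B]
After op 2 (branch): HEAD=main@B [fix=B main=B]
After op 3 (branch): HEAD=main@B [dev=B fix=B main=B]
After op 4 (commit): HEAD=main@C [dev=B fix=B main=C]
After op 5 (commit): HEAD=main@D [dev=B fix=B main=D]
After op 6 (checkout): HEAD=fix@B [dev=B fix=B main=D]
After op 7 (reset): HEAD=fix@D [dev=B fix=D main=D]
After op 8 (commit): HEAD=fix@E [dev=B fix=E main=D]
After op 9 (merge): HEAD=fix@F [dev=B fix=F main=D]
After op 10 (reset): HEAD=fix@B [dev=B fix=B main=D]
After op 11 (commit): HEAD=fix@G [dev=B fix=G main=D]
After op 12 (reset): HEAD=fix@D [dev=B fix=D main=D]
ancestors(F) = {A,B,C,D,E,F}; G in? no
ancestors(D) = {A,B,C,D}; G in? no
ancestors(F) = {A,B,C,D,E,F}; E in? yes

Answer: no no yes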